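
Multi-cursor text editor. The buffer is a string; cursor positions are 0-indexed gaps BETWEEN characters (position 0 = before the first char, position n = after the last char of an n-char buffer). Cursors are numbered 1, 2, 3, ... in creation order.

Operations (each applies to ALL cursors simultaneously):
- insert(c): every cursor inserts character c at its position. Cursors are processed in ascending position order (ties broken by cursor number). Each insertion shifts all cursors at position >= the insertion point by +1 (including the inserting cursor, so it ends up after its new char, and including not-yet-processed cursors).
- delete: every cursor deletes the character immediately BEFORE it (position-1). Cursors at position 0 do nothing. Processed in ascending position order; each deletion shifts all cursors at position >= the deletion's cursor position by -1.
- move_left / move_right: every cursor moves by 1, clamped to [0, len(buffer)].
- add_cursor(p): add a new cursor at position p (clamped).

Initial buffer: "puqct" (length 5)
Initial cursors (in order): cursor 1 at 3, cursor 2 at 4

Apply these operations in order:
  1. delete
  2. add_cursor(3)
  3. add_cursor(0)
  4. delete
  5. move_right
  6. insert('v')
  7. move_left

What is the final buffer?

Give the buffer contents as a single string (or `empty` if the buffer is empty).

Answer: vvvv

Derivation:
After op 1 (delete): buffer="put" (len 3), cursors c1@2 c2@2, authorship ...
After op 2 (add_cursor(3)): buffer="put" (len 3), cursors c1@2 c2@2 c3@3, authorship ...
After op 3 (add_cursor(0)): buffer="put" (len 3), cursors c4@0 c1@2 c2@2 c3@3, authorship ...
After op 4 (delete): buffer="" (len 0), cursors c1@0 c2@0 c3@0 c4@0, authorship 
After op 5 (move_right): buffer="" (len 0), cursors c1@0 c2@0 c3@0 c4@0, authorship 
After op 6 (insert('v')): buffer="vvvv" (len 4), cursors c1@4 c2@4 c3@4 c4@4, authorship 1234
After op 7 (move_left): buffer="vvvv" (len 4), cursors c1@3 c2@3 c3@3 c4@3, authorship 1234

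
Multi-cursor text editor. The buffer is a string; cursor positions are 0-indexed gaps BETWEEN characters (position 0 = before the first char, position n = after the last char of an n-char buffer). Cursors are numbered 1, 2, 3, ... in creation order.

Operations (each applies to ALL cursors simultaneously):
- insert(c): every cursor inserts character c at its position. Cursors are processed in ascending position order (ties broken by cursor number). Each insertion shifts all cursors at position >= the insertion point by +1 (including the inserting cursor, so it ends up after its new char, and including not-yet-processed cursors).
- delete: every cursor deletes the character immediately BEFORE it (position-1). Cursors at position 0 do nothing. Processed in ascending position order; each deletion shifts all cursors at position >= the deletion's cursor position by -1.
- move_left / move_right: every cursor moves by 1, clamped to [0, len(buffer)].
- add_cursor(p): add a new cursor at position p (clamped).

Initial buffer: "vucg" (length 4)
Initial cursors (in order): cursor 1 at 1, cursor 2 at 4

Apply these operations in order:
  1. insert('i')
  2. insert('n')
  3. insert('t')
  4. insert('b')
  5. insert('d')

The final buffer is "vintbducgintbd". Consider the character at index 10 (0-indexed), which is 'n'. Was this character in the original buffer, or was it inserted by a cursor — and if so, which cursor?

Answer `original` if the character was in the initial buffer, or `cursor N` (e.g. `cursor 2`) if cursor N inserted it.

After op 1 (insert('i')): buffer="viucgi" (len 6), cursors c1@2 c2@6, authorship .1...2
After op 2 (insert('n')): buffer="vinucgin" (len 8), cursors c1@3 c2@8, authorship .11...22
After op 3 (insert('t')): buffer="vintucgint" (len 10), cursors c1@4 c2@10, authorship .111...222
After op 4 (insert('b')): buffer="vintbucgintb" (len 12), cursors c1@5 c2@12, authorship .1111...2222
After op 5 (insert('d')): buffer="vintbducgintbd" (len 14), cursors c1@6 c2@14, authorship .11111...22222
Authorship (.=original, N=cursor N): . 1 1 1 1 1 . . . 2 2 2 2 2
Index 10: author = 2

Answer: cursor 2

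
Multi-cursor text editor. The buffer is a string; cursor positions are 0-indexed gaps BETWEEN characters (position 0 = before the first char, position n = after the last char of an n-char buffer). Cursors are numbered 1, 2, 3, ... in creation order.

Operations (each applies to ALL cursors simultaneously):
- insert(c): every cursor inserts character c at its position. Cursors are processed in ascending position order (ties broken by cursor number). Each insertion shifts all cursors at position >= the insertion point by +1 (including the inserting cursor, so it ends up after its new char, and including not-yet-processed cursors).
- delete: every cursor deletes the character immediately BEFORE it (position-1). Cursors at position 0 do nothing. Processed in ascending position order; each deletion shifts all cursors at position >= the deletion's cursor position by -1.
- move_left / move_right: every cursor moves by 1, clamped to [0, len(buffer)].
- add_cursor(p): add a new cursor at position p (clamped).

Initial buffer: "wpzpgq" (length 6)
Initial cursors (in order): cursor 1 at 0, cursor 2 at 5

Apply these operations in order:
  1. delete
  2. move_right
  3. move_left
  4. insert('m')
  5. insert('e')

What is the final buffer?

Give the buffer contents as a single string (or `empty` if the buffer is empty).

After op 1 (delete): buffer="wpzpq" (len 5), cursors c1@0 c2@4, authorship .....
After op 2 (move_right): buffer="wpzpq" (len 5), cursors c1@1 c2@5, authorship .....
After op 3 (move_left): buffer="wpzpq" (len 5), cursors c1@0 c2@4, authorship .....
After op 4 (insert('m')): buffer="mwpzpmq" (len 7), cursors c1@1 c2@6, authorship 1....2.
After op 5 (insert('e')): buffer="mewpzpmeq" (len 9), cursors c1@2 c2@8, authorship 11....22.

Answer: mewpzpmeq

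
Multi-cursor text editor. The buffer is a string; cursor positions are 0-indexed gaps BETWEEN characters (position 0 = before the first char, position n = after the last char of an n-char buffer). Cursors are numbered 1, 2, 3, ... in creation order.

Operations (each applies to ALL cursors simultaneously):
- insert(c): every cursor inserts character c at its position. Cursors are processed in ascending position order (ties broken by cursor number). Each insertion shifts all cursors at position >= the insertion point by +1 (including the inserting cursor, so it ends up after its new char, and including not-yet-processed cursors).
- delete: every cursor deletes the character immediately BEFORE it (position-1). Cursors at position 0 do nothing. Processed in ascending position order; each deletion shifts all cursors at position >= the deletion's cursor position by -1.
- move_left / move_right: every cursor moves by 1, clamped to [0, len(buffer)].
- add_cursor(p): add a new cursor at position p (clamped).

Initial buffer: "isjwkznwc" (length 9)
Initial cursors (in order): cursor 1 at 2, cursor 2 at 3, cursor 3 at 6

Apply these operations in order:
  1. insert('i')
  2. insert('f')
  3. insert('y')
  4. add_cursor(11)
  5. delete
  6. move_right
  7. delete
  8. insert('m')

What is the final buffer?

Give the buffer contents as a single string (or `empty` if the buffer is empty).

After op 1 (insert('i')): buffer="isijiwkzinwc" (len 12), cursors c1@3 c2@5 c3@9, authorship ..1.2...3...
After op 2 (insert('f')): buffer="isifjifwkzifnwc" (len 15), cursors c1@4 c2@7 c3@12, authorship ..11.22...33...
After op 3 (insert('y')): buffer="isifyjifywkzifynwc" (len 18), cursors c1@5 c2@9 c3@15, authorship ..111.222...333...
After op 4 (add_cursor(11)): buffer="isifyjifywkzifynwc" (len 18), cursors c1@5 c2@9 c4@11 c3@15, authorship ..111.222...333...
After op 5 (delete): buffer="isifjifwzifnwc" (len 14), cursors c1@4 c2@7 c4@8 c3@11, authorship ..11.22..33...
After op 6 (move_right): buffer="isifjifwzifnwc" (len 14), cursors c1@5 c2@8 c4@9 c3@12, authorship ..11.22..33...
After op 7 (delete): buffer="isifififwc" (len 10), cursors c1@4 c2@6 c4@6 c3@8, authorship ..112233..
After op 8 (insert('m')): buffer="isifmifmmifmwc" (len 14), cursors c1@5 c2@9 c4@9 c3@12, authorship ..1112224333..

Answer: isifmifmmifmwc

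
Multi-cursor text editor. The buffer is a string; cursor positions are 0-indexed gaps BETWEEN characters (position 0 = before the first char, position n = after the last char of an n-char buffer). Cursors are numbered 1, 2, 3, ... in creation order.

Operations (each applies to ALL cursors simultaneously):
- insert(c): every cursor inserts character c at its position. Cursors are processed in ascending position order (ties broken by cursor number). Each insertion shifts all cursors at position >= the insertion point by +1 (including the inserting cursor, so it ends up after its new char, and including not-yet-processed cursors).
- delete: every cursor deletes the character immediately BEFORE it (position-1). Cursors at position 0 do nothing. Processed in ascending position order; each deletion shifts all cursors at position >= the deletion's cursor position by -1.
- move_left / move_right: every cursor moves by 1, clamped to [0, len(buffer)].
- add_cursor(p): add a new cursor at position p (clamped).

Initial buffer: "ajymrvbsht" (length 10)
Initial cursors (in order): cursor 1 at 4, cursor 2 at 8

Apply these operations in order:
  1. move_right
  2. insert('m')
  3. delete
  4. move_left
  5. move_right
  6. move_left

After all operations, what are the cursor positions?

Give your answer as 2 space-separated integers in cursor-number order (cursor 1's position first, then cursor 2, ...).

Answer: 4 8

Derivation:
After op 1 (move_right): buffer="ajymrvbsht" (len 10), cursors c1@5 c2@9, authorship ..........
After op 2 (insert('m')): buffer="ajymrmvbshmt" (len 12), cursors c1@6 c2@11, authorship .....1....2.
After op 3 (delete): buffer="ajymrvbsht" (len 10), cursors c1@5 c2@9, authorship ..........
After op 4 (move_left): buffer="ajymrvbsht" (len 10), cursors c1@4 c2@8, authorship ..........
After op 5 (move_right): buffer="ajymrvbsht" (len 10), cursors c1@5 c2@9, authorship ..........
After op 6 (move_left): buffer="ajymrvbsht" (len 10), cursors c1@4 c2@8, authorship ..........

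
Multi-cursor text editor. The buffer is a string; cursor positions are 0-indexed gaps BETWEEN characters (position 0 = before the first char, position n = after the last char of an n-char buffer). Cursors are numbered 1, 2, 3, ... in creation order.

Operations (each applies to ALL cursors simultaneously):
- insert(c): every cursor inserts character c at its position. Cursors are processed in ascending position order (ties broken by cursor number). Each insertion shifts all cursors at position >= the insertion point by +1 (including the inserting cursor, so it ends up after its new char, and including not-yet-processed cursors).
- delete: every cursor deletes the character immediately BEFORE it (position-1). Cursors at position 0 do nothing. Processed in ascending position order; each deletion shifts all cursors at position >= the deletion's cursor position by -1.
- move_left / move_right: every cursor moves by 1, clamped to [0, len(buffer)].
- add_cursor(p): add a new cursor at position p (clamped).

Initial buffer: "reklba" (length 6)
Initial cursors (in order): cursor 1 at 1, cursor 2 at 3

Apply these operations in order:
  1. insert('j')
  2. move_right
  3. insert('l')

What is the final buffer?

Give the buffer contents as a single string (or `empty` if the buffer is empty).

After op 1 (insert('j')): buffer="rjekjlba" (len 8), cursors c1@2 c2@5, authorship .1..2...
After op 2 (move_right): buffer="rjekjlba" (len 8), cursors c1@3 c2@6, authorship .1..2...
After op 3 (insert('l')): buffer="rjelkjllba" (len 10), cursors c1@4 c2@8, authorship .1.1.2.2..

Answer: rjelkjllba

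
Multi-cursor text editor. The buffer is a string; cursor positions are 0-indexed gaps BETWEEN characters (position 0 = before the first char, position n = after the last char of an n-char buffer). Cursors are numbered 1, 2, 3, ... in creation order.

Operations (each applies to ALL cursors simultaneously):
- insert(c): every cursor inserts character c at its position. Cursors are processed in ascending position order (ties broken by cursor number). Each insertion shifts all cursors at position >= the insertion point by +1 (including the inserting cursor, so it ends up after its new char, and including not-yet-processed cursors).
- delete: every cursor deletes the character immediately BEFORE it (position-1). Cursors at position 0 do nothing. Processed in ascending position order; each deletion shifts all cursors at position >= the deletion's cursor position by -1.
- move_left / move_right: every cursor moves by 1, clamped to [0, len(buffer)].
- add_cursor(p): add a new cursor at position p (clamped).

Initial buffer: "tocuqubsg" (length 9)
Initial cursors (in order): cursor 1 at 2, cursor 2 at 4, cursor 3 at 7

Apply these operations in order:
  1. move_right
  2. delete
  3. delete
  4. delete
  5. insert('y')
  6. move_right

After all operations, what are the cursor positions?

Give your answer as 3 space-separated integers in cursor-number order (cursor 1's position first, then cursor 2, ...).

Answer: 4 4 4

Derivation:
After op 1 (move_right): buffer="tocuqubsg" (len 9), cursors c1@3 c2@5 c3@8, authorship .........
After op 2 (delete): buffer="touubg" (len 6), cursors c1@2 c2@3 c3@5, authorship ......
After op 3 (delete): buffer="tug" (len 3), cursors c1@1 c2@1 c3@2, authorship ...
After op 4 (delete): buffer="g" (len 1), cursors c1@0 c2@0 c3@0, authorship .
After op 5 (insert('y')): buffer="yyyg" (len 4), cursors c1@3 c2@3 c3@3, authorship 123.
After op 6 (move_right): buffer="yyyg" (len 4), cursors c1@4 c2@4 c3@4, authorship 123.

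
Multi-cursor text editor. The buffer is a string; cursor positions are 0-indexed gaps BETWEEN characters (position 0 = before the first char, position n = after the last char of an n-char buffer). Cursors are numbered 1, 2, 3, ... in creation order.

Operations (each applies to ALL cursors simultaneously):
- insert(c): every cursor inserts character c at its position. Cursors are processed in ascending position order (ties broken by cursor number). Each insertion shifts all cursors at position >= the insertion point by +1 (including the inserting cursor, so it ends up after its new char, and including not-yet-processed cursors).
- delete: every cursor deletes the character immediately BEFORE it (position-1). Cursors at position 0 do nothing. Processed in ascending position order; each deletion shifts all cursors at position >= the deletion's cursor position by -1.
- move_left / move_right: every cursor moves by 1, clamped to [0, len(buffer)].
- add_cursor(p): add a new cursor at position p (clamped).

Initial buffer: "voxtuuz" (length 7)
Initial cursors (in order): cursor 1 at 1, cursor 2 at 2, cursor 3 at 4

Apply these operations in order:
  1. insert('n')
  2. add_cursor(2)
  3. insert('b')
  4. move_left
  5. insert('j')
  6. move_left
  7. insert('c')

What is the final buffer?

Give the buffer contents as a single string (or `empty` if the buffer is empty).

Answer: vnbjccjboncjbxtncjbuuz

Derivation:
After op 1 (insert('n')): buffer="vnonxtnuuz" (len 10), cursors c1@2 c2@4 c3@7, authorship .1.2..3...
After op 2 (add_cursor(2)): buffer="vnonxtnuuz" (len 10), cursors c1@2 c4@2 c2@4 c3@7, authorship .1.2..3...
After op 3 (insert('b')): buffer="vnbbonbxtnbuuz" (len 14), cursors c1@4 c4@4 c2@7 c3@11, authorship .114.22..33...
After op 4 (move_left): buffer="vnbbonbxtnbuuz" (len 14), cursors c1@3 c4@3 c2@6 c3@10, authorship .114.22..33...
After op 5 (insert('j')): buffer="vnbjjbonjbxtnjbuuz" (len 18), cursors c1@5 c4@5 c2@9 c3@14, authorship .11144.222..333...
After op 6 (move_left): buffer="vnbjjbonjbxtnjbuuz" (len 18), cursors c1@4 c4@4 c2@8 c3@13, authorship .11144.222..333...
After op 7 (insert('c')): buffer="vnbjccjboncjbxtncjbuuz" (len 22), cursors c1@6 c4@6 c2@11 c3@17, authorship .1111444.2222..3333...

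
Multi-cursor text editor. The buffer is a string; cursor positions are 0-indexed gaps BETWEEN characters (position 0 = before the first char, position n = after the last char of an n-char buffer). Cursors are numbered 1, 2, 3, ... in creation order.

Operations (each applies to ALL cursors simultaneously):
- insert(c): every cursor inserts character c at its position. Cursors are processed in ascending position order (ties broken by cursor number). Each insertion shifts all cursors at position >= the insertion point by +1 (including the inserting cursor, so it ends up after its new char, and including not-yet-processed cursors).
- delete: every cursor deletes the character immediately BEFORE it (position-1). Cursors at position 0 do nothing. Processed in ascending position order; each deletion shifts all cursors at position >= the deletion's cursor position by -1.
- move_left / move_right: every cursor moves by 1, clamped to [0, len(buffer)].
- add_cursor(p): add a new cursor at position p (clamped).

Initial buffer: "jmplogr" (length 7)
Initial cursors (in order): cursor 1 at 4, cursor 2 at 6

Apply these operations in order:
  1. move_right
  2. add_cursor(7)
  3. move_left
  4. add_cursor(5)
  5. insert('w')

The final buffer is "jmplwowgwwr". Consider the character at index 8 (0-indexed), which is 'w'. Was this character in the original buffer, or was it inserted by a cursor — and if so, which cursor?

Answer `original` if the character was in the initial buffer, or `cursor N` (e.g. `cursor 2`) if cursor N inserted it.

Answer: cursor 2

Derivation:
After op 1 (move_right): buffer="jmplogr" (len 7), cursors c1@5 c2@7, authorship .......
After op 2 (add_cursor(7)): buffer="jmplogr" (len 7), cursors c1@5 c2@7 c3@7, authorship .......
After op 3 (move_left): buffer="jmplogr" (len 7), cursors c1@4 c2@6 c3@6, authorship .......
After op 4 (add_cursor(5)): buffer="jmplogr" (len 7), cursors c1@4 c4@5 c2@6 c3@6, authorship .......
After op 5 (insert('w')): buffer="jmplwowgwwr" (len 11), cursors c1@5 c4@7 c2@10 c3@10, authorship ....1.4.23.
Authorship (.=original, N=cursor N): . . . . 1 . 4 . 2 3 .
Index 8: author = 2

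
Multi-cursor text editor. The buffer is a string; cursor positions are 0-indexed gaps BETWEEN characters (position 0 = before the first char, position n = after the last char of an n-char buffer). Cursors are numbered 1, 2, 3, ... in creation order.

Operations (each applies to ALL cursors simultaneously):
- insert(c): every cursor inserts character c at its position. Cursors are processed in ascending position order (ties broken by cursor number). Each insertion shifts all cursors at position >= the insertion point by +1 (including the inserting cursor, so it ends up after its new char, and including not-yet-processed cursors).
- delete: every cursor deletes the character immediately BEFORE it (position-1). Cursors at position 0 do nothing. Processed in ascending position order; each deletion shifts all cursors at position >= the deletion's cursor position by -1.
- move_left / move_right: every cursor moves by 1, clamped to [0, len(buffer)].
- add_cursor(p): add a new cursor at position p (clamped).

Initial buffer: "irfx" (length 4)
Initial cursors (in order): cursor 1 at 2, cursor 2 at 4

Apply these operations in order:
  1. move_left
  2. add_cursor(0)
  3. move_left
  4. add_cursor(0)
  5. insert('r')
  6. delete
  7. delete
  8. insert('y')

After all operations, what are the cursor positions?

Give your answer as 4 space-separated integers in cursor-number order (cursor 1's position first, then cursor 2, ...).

After op 1 (move_left): buffer="irfx" (len 4), cursors c1@1 c2@3, authorship ....
After op 2 (add_cursor(0)): buffer="irfx" (len 4), cursors c3@0 c1@1 c2@3, authorship ....
After op 3 (move_left): buffer="irfx" (len 4), cursors c1@0 c3@0 c2@2, authorship ....
After op 4 (add_cursor(0)): buffer="irfx" (len 4), cursors c1@0 c3@0 c4@0 c2@2, authorship ....
After op 5 (insert('r')): buffer="rrrirrfx" (len 8), cursors c1@3 c3@3 c4@3 c2@6, authorship 134..2..
After op 6 (delete): buffer="irfx" (len 4), cursors c1@0 c3@0 c4@0 c2@2, authorship ....
After op 7 (delete): buffer="ifx" (len 3), cursors c1@0 c3@0 c4@0 c2@1, authorship ...
After op 8 (insert('y')): buffer="yyyiyfx" (len 7), cursors c1@3 c3@3 c4@3 c2@5, authorship 134.2..

Answer: 3 5 3 3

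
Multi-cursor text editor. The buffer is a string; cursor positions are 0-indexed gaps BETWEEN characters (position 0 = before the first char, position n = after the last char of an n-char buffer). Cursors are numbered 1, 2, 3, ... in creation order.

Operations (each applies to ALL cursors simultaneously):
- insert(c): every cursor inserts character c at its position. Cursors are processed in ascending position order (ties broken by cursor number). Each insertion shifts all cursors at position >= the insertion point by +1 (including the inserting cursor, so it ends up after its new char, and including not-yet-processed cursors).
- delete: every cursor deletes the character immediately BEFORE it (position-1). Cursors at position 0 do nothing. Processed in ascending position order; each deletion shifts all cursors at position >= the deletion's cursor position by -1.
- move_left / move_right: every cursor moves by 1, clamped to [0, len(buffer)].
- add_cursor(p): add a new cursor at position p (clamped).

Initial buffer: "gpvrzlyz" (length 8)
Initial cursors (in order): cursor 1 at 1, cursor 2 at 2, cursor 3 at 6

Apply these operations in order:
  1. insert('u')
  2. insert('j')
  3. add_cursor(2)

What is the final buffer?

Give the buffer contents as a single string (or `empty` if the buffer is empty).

Answer: gujpujvrzlujyz

Derivation:
After op 1 (insert('u')): buffer="gupuvrzluyz" (len 11), cursors c1@2 c2@4 c3@9, authorship .1.2....3..
After op 2 (insert('j')): buffer="gujpujvrzlujyz" (len 14), cursors c1@3 c2@6 c3@12, authorship .11.22....33..
After op 3 (add_cursor(2)): buffer="gujpujvrzlujyz" (len 14), cursors c4@2 c1@3 c2@6 c3@12, authorship .11.22....33..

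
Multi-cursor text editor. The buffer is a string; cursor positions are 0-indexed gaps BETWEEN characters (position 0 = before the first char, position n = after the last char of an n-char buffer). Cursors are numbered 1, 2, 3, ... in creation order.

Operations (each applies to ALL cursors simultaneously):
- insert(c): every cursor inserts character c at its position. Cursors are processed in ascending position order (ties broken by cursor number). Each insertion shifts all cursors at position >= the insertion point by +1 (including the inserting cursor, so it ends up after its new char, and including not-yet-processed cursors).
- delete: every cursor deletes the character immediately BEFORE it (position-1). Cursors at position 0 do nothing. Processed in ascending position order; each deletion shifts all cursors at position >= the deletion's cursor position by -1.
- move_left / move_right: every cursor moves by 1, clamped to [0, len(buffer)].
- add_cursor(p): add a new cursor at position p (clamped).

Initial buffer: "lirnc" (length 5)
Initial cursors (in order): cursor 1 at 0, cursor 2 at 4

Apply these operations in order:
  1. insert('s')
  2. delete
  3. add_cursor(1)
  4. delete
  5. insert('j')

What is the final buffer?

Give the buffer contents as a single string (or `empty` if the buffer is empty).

Answer: jjirjc

Derivation:
After op 1 (insert('s')): buffer="slirnsc" (len 7), cursors c1@1 c2@6, authorship 1....2.
After op 2 (delete): buffer="lirnc" (len 5), cursors c1@0 c2@4, authorship .....
After op 3 (add_cursor(1)): buffer="lirnc" (len 5), cursors c1@0 c3@1 c2@4, authorship .....
After op 4 (delete): buffer="irc" (len 3), cursors c1@0 c3@0 c2@2, authorship ...
After op 5 (insert('j')): buffer="jjirjc" (len 6), cursors c1@2 c3@2 c2@5, authorship 13..2.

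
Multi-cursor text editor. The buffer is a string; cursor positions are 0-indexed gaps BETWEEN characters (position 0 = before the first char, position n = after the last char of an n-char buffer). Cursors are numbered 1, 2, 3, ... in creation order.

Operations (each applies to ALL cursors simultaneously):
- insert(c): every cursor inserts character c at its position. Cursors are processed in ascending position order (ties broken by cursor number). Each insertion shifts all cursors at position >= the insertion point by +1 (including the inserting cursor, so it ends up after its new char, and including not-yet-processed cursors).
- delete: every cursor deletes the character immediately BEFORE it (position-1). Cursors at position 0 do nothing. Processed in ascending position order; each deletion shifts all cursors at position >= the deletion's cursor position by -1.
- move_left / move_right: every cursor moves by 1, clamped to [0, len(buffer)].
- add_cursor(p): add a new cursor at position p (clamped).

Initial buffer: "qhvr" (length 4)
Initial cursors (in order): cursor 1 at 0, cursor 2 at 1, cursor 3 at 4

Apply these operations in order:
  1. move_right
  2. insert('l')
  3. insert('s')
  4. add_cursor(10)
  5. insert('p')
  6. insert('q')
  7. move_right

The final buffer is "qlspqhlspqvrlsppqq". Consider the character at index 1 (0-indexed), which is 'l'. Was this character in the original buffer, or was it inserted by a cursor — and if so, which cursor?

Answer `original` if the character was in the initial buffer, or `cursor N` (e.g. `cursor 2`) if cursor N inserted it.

After op 1 (move_right): buffer="qhvr" (len 4), cursors c1@1 c2@2 c3@4, authorship ....
After op 2 (insert('l')): buffer="qlhlvrl" (len 7), cursors c1@2 c2@4 c3@7, authorship .1.2..3
After op 3 (insert('s')): buffer="qlshlsvrls" (len 10), cursors c1@3 c2@6 c3@10, authorship .11.22..33
After op 4 (add_cursor(10)): buffer="qlshlsvrls" (len 10), cursors c1@3 c2@6 c3@10 c4@10, authorship .11.22..33
After op 5 (insert('p')): buffer="qlsphlspvrlspp" (len 14), cursors c1@4 c2@8 c3@14 c4@14, authorship .111.222..3334
After op 6 (insert('q')): buffer="qlspqhlspqvrlsppqq" (len 18), cursors c1@5 c2@10 c3@18 c4@18, authorship .1111.2222..333434
After op 7 (move_right): buffer="qlspqhlspqvrlsppqq" (len 18), cursors c1@6 c2@11 c3@18 c4@18, authorship .1111.2222..333434
Authorship (.=original, N=cursor N): . 1 1 1 1 . 2 2 2 2 . . 3 3 3 4 3 4
Index 1: author = 1

Answer: cursor 1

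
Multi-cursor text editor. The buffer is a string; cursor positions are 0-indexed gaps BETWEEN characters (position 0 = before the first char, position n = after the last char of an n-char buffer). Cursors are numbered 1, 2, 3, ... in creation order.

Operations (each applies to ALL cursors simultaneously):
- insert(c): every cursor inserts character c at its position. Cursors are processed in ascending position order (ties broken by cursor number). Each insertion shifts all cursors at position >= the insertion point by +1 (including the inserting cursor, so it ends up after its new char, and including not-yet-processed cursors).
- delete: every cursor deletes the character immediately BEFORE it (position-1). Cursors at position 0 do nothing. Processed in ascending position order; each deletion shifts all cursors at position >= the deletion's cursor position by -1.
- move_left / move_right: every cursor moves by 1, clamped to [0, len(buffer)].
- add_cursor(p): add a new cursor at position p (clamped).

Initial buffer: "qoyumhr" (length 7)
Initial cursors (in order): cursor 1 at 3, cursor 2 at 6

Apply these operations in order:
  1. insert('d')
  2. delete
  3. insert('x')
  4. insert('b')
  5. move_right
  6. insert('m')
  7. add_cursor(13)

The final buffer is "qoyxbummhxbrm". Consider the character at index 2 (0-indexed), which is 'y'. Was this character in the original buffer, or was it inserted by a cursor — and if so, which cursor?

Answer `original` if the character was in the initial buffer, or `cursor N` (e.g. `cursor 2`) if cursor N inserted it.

Answer: original

Derivation:
After op 1 (insert('d')): buffer="qoydumhdr" (len 9), cursors c1@4 c2@8, authorship ...1...2.
After op 2 (delete): buffer="qoyumhr" (len 7), cursors c1@3 c2@6, authorship .......
After op 3 (insert('x')): buffer="qoyxumhxr" (len 9), cursors c1@4 c2@8, authorship ...1...2.
After op 4 (insert('b')): buffer="qoyxbumhxbr" (len 11), cursors c1@5 c2@10, authorship ...11...22.
After op 5 (move_right): buffer="qoyxbumhxbr" (len 11), cursors c1@6 c2@11, authorship ...11...22.
After op 6 (insert('m')): buffer="qoyxbummhxbrm" (len 13), cursors c1@7 c2@13, authorship ...11.1..22.2
After op 7 (add_cursor(13)): buffer="qoyxbummhxbrm" (len 13), cursors c1@7 c2@13 c3@13, authorship ...11.1..22.2
Authorship (.=original, N=cursor N): . . . 1 1 . 1 . . 2 2 . 2
Index 2: author = original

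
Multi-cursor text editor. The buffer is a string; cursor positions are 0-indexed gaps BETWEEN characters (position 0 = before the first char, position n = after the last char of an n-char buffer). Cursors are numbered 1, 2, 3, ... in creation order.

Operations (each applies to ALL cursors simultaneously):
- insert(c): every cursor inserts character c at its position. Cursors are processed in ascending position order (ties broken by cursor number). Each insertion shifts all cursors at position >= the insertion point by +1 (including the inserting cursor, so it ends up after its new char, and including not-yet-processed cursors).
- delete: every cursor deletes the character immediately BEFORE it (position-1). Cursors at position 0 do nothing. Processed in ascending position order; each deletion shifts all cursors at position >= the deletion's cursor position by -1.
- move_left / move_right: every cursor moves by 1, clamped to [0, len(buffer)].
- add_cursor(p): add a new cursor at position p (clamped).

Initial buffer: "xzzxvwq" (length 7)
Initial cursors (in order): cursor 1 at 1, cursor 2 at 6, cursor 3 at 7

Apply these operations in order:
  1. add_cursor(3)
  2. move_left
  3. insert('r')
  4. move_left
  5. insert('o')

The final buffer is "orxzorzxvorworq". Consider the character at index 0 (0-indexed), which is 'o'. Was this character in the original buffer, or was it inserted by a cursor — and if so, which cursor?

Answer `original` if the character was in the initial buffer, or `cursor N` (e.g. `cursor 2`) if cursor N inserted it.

After op 1 (add_cursor(3)): buffer="xzzxvwq" (len 7), cursors c1@1 c4@3 c2@6 c3@7, authorship .......
After op 2 (move_left): buffer="xzzxvwq" (len 7), cursors c1@0 c4@2 c2@5 c3@6, authorship .......
After op 3 (insert('r')): buffer="rxzrzxvrwrq" (len 11), cursors c1@1 c4@4 c2@8 c3@10, authorship 1..4...2.3.
After op 4 (move_left): buffer="rxzrzxvrwrq" (len 11), cursors c1@0 c4@3 c2@7 c3@9, authorship 1..4...2.3.
After op 5 (insert('o')): buffer="orxzorzxvorworq" (len 15), cursors c1@1 c4@5 c2@10 c3@13, authorship 11..44...22.33.
Authorship (.=original, N=cursor N): 1 1 . . 4 4 . . . 2 2 . 3 3 .
Index 0: author = 1

Answer: cursor 1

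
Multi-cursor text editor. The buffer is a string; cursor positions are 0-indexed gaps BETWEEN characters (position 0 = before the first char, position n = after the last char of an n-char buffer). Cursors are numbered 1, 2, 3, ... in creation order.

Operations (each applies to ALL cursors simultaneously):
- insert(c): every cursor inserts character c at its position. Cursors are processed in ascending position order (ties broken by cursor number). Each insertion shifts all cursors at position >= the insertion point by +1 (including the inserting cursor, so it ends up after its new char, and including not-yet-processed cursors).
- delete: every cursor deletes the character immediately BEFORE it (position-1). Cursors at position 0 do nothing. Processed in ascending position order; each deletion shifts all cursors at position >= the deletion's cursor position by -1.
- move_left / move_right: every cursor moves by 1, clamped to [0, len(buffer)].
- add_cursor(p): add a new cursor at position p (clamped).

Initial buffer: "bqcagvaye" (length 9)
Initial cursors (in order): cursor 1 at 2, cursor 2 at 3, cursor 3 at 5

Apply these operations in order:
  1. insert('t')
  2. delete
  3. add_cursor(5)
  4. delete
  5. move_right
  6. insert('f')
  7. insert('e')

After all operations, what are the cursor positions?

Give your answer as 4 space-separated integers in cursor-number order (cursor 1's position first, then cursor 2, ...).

After op 1 (insert('t')): buffer="bqtctagtvaye" (len 12), cursors c1@3 c2@5 c3@8, authorship ..1.2..3....
After op 2 (delete): buffer="bqcagvaye" (len 9), cursors c1@2 c2@3 c3@5, authorship .........
After op 3 (add_cursor(5)): buffer="bqcagvaye" (len 9), cursors c1@2 c2@3 c3@5 c4@5, authorship .........
After op 4 (delete): buffer="bvaye" (len 5), cursors c1@1 c2@1 c3@1 c4@1, authorship .....
After op 5 (move_right): buffer="bvaye" (len 5), cursors c1@2 c2@2 c3@2 c4@2, authorship .....
After op 6 (insert('f')): buffer="bvffffaye" (len 9), cursors c1@6 c2@6 c3@6 c4@6, authorship ..1234...
After op 7 (insert('e')): buffer="bvffffeeeeaye" (len 13), cursors c1@10 c2@10 c3@10 c4@10, authorship ..12341234...

Answer: 10 10 10 10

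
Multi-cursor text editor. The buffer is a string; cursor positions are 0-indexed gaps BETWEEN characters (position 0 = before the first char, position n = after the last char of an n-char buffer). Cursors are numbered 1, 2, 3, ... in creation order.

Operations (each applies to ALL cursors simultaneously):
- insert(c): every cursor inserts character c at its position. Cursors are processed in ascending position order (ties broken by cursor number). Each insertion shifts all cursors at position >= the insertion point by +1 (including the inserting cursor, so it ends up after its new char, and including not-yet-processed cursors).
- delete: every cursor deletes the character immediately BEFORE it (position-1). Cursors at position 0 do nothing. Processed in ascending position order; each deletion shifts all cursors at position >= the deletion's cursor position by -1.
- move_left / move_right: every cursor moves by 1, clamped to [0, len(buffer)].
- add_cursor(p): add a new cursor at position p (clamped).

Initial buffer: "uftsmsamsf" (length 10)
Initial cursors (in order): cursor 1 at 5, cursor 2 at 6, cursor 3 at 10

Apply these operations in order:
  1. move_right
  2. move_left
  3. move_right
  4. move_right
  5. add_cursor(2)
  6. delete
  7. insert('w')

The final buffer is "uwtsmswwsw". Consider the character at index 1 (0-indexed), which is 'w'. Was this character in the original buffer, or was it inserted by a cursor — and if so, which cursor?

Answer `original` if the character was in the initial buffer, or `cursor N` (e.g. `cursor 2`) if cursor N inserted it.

After op 1 (move_right): buffer="uftsmsamsf" (len 10), cursors c1@6 c2@7 c3@10, authorship ..........
After op 2 (move_left): buffer="uftsmsamsf" (len 10), cursors c1@5 c2@6 c3@9, authorship ..........
After op 3 (move_right): buffer="uftsmsamsf" (len 10), cursors c1@6 c2@7 c3@10, authorship ..........
After op 4 (move_right): buffer="uftsmsamsf" (len 10), cursors c1@7 c2@8 c3@10, authorship ..........
After op 5 (add_cursor(2)): buffer="uftsmsamsf" (len 10), cursors c4@2 c1@7 c2@8 c3@10, authorship ..........
After op 6 (delete): buffer="utsmss" (len 6), cursors c4@1 c1@5 c2@5 c3@6, authorship ......
After op 7 (insert('w')): buffer="uwtsmswwsw" (len 10), cursors c4@2 c1@8 c2@8 c3@10, authorship .4....12.3
Authorship (.=original, N=cursor N): . 4 . . . . 1 2 . 3
Index 1: author = 4

Answer: cursor 4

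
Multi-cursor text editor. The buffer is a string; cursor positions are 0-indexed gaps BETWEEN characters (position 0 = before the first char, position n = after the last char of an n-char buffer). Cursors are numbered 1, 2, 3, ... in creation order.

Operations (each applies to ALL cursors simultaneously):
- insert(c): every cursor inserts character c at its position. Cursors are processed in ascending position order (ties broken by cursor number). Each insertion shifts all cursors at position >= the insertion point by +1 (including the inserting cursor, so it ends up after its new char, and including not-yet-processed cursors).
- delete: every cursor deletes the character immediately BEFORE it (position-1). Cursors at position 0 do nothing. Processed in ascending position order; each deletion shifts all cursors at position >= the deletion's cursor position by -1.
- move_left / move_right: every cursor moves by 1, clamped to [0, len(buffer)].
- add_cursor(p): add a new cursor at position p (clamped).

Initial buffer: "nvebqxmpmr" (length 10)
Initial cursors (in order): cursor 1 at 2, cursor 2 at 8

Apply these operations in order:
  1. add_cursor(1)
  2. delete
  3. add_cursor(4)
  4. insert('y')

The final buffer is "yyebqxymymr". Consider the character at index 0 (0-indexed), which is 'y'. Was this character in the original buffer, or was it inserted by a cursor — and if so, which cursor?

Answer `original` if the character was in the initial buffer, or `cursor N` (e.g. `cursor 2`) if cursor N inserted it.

Answer: cursor 1

Derivation:
After op 1 (add_cursor(1)): buffer="nvebqxmpmr" (len 10), cursors c3@1 c1@2 c2@8, authorship ..........
After op 2 (delete): buffer="ebqxmmr" (len 7), cursors c1@0 c3@0 c2@5, authorship .......
After op 3 (add_cursor(4)): buffer="ebqxmmr" (len 7), cursors c1@0 c3@0 c4@4 c2@5, authorship .......
After op 4 (insert('y')): buffer="yyebqxymymr" (len 11), cursors c1@2 c3@2 c4@7 c2@9, authorship 13....4.2..
Authorship (.=original, N=cursor N): 1 3 . . . . 4 . 2 . .
Index 0: author = 1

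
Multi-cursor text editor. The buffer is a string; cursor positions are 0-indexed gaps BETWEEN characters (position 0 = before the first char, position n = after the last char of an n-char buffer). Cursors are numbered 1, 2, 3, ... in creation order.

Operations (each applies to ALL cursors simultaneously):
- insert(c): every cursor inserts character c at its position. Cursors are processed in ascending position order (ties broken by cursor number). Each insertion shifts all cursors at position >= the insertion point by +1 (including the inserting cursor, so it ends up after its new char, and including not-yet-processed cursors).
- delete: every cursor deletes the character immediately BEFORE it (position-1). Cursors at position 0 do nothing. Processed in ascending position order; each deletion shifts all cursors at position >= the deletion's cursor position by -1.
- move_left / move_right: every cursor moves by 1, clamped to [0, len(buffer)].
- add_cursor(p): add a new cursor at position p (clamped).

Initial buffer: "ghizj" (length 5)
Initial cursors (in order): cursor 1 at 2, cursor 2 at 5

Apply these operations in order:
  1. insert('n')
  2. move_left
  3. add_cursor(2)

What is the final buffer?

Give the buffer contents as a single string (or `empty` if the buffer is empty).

After op 1 (insert('n')): buffer="ghnizjn" (len 7), cursors c1@3 c2@7, authorship ..1...2
After op 2 (move_left): buffer="ghnizjn" (len 7), cursors c1@2 c2@6, authorship ..1...2
After op 3 (add_cursor(2)): buffer="ghnizjn" (len 7), cursors c1@2 c3@2 c2@6, authorship ..1...2

Answer: ghnizjn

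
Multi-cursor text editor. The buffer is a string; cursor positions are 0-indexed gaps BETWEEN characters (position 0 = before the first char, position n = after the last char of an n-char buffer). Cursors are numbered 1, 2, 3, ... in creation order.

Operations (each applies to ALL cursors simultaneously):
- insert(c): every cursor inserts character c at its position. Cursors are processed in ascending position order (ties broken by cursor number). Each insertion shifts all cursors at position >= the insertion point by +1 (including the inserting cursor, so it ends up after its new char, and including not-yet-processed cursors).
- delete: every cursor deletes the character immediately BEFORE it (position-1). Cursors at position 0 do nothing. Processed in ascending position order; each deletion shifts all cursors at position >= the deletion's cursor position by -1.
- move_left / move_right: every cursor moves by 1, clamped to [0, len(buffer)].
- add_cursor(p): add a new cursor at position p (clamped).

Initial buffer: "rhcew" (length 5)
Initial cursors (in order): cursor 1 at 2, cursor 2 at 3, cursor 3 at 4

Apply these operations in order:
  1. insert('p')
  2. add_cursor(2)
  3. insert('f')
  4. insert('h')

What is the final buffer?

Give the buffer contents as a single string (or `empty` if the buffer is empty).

Answer: rhfhpfhcpfhepfhw

Derivation:
After op 1 (insert('p')): buffer="rhpcpepw" (len 8), cursors c1@3 c2@5 c3@7, authorship ..1.2.3.
After op 2 (add_cursor(2)): buffer="rhpcpepw" (len 8), cursors c4@2 c1@3 c2@5 c3@7, authorship ..1.2.3.
After op 3 (insert('f')): buffer="rhfpfcpfepfw" (len 12), cursors c4@3 c1@5 c2@8 c3@11, authorship ..411.22.33.
After op 4 (insert('h')): buffer="rhfhpfhcpfhepfhw" (len 16), cursors c4@4 c1@7 c2@11 c3@15, authorship ..44111.222.333.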